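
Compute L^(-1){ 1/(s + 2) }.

exp(-2*t)

Since L{e^(-2t)} = 1/(s + 2), the inverse is e^(-2*t).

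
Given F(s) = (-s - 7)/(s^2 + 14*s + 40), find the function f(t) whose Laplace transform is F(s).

f(t) = -exp(-7*t)*cosh(3*t)

Rewrite the denominator: s^2 + 14*s + 40 = (s + 7)^2 - 9.
The form in (s + 7) signals a first-shifting-theorem factor e^(-7t).
Since L{cosh(3t)} = s/(s^2 - 9), the inverse is e^(-7*t)*cosh(3*t), scaled by -1.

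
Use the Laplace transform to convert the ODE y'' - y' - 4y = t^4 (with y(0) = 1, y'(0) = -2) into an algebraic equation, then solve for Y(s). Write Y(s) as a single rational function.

Y(s) = (s^6 - 3*s^5 + 24)/(s^7 - s^6 - 4*s^5)

Laplace-transform each side.
The derivative rules (L{y''} = s^2 Y - s·y(0) - y'(0) and L{y'} = sY - y(0), with y(0) = 1, y'(0) = -2) turn the left side into (s^2 - s - 4)Y - (s - 3).
The right side is L{t^4} = 24/s^5.
So (s^2 - s - 4)Y = 24/s^5 + (s - 3).
Isolate Y and clear denominators.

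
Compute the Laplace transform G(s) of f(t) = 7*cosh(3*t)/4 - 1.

By linearity of the Laplace transform, transform each term separately.
L{-1} = -1/s; (7/4)·[L{cosh(3t)} = s/(s^2 - 9)].

G(s) = 7*s/(4*(s^2 - 9)) - 1/s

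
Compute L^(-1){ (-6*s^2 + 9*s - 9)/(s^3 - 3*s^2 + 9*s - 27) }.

-2*exp(3*t) - sin(3*t) - 4*cos(3*t)

Factor the denominator: s^3 - 3*s^2 + 9*s - 27 = (s - 3)*(s^2 + 9).
Partial fraction decomposition gives [-2/(s - 3)] + [-4*s/(s^2 + 9)] + [-3/(s^2 + 9)].
Invert each term: -2/(s - 3) ↔ -2e^(3t); -4·s/(s^2 + 9) ↔ -4cos(3t); -1·3/(s^2 + 9) ↔ -sin(3t).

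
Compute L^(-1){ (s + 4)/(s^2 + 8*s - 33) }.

exp(-4*t)*cosh(7*t)

Rewrite the denominator: s^2 + 8*s - 33 = (s + 4)^2 - 49.
The form in (s + 4) signals a first-shifting-theorem factor e^(-4t).
Since L{cosh(7t)} = s/(s^2 - 49), the inverse is exp(-4*t)*cosh(7*t).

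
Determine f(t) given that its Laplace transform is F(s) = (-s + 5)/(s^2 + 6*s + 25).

Complete the square in the denominator: s^2 + 6*s + 25 = (s + 3)^2 + 4^2.
Split the numerator to match: -s + 5 = -1·(s + 3) + 2·4.
Invert each term: -1·(s + 3)/((s + 3)^2 + 16) ↔ -e^(-3t)cos(4t); 2·4/((s + 3)^2 + 16) ↔ 2e^(-3t)sin(4t).

f(t) = 2*exp(-3*t)*sin(4*t) - exp(-3*t)*cos(4*t)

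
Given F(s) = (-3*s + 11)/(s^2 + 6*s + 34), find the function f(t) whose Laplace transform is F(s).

Complete the square in the denominator: s^2 + 6*s + 34 = (s + 3)^2 + 5^2.
Split the numerator to match: -3*s + 11 = -3·(s + 3) + 4·5.
Invert each term: -3·(s + 3)/((s + 3)^2 + 25) ↔ -3e^(-3t)cos(5t); 4·5/((s + 3)^2 + 25) ↔ 4e^(-3t)sin(5t).

f(t) = 4*exp(-3*t)*sin(5*t) - 3*exp(-3*t)*cos(5*t)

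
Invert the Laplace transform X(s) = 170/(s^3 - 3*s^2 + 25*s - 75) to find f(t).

f(t) = 5*exp(3*t) - 3*sin(5*t) - 5*cos(5*t)

Factor the denominator: s^3 - 3*s^2 + 25*s - 75 = (s - 3)*(s^2 + 25).
Partial fraction decomposition gives [5/(s - 3)] + [-5*s/(s^2 + 25)] + [-15/(s^2 + 25)].
Invert each term: 5/(s - 3) ↔ 5e^(3t); -5·s/(s^2 + 25) ↔ -5cos(5t); -3·5/(s^2 + 25) ↔ -3sin(5t).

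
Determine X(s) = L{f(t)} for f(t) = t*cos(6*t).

X(s) = (s - 6)*(s + 6)/(s^2 + 36)^2

L{cos(6t)} = s/(s^2 + 36).
Then apply L{t·g(t)} = -d/ds[G(s)] with G(s) = s/(s^2 + 36):
differentiating 1 time and applying the sign gives (s - 6)*(s + 6)/(s^2 + 36)^2.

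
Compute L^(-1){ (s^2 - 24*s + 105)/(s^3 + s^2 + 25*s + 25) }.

Factor the denominator: s^3 + s^2 + 25*s + 25 = (s + 1)*(s^2 + 25).
Partial fraction decomposition gives [5/(s + 1)] + [-4*s/(s^2 + 25)] + [-20/(s^2 + 25)].
Invert each term: 5/(s + 1) ↔ 5e^(-t); -4·s/(s^2 + 25) ↔ -4cos(5t); -4·5/(s^2 + 25) ↔ -4sin(5t).

-4*sin(5*t) - 4*cos(5*t) + 5*exp(-t)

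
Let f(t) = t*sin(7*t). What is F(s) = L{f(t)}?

F(s) = 14*s/(s^2 + 49)^2

L{sin(7t)} = 7/(s^2 + 49).
Then apply L{t·g(t)} = -d/ds[G(s)] with G(s) = 7/(s^2 + 49):
differentiating 1 time and applying the sign gives 14*s/(s^2 + 49)^2.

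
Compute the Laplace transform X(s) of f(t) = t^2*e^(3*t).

L{e^(3t)} = 1/(s - 3).
Then apply L{t^2·g(t)} = (-1)^2 d^2/ds^2[G(s)] with G(s) = 1/(s - 3):
differentiating 2 times and applying the sign gives 2/(s - 3)^3.

X(s) = 2/(s - 3)^3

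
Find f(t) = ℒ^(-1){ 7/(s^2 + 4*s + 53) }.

Rewrite the denominator: s^2 + 4*s + 53 = (s + 2)^2 + 49.
The form in (s + 2) signals a first-shifting-theorem factor e^(-2t).
Since L{sin(7t)} = 7/(s^2 + 49), the inverse is exp(-2*t)*sin(7*t).

f(t) = exp(-2*t)*sin(7*t)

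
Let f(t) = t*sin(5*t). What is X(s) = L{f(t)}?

X(s) = 10*s/(s^2 + 25)^2

L{sin(5t)} = 5/(s^2 + 25).
Then apply L{t·g(t)} = -d/ds[G(s)] with G(s) = 5/(s^2 + 25):
differentiating 1 time and applying the sign gives 10*s/(s^2 + 25)^2.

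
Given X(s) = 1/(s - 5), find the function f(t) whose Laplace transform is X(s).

f(t) = exp(5*t)

Since L{e^(5t)} = 1/(s - 5), the inverse is e^(5*t).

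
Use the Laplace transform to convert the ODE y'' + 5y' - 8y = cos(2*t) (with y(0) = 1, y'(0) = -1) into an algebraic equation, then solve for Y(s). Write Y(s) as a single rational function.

Transform both sides with L{·}.
Using L{y''} = s^2 Y - s·y(0) - y'(0) and L{y'} = sY - y(0), with y(0) = 1, y'(0) = -1, the left side becomes (s^2 + 5*s - 8)Y - (s + 4).
The right side is L{cos(2*t)} = s/(s^2 + 4).
So (s^2 + 5*s - 8)Y = s/(s^2 + 4) + (s + 4).
Solve for Y(s) and write it as one ratio of polynomials.

Y(s) = (s^3 + 4*s^2 + 5*s + 16)/(s^4 + 5*s^3 - 4*s^2 + 20*s - 32)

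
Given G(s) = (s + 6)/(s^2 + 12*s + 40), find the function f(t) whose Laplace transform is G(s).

Rewrite the denominator: s^2 + 12*s + 40 = (s + 6)^2 + 4.
The form in (s + 6) signals a first-shifting-theorem factor e^(-6t).
Since L{cos(2t)} = s/(s^2 + 4), the inverse is e^(-6*t)*cos(2*t).

f(t) = exp(-6*t)*cos(2*t)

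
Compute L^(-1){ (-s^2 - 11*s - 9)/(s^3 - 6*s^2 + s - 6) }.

Factor the denominator: s^3 - 6*s^2 + s - 6 = (s - 6)*(s^2 + 1).
Partial fraction decomposition gives [-3/(s - 6)] + [2*s/(s^2 + 1)] + [1/(s^2 + 1)].
Invert each term: -3/(s - 6) ↔ -3e^(6t); 2·s/(s^2 + 1) ↔ 2cos(t); 1·1/(s^2 + 1) ↔ sin(t).

-3*exp(6*t) + sin(t) + 2*cos(t)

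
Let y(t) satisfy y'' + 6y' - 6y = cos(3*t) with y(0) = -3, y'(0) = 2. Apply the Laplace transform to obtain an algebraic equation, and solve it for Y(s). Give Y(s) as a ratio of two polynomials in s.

Take the Laplace transform of both sides.
Using L{y''} = s^2 Y - s·y(0) - y'(0) and L{y'} = sY - y(0), with y(0) = -3, y'(0) = 2, the left side becomes (s^2 + 6*s - 6)Y - (-3*s - 16).
The right side is L{cos(3*t)} = s/(s^2 + 9).
So (s^2 + 6*s - 6)Y = s/(s^2 + 9) + (-3*s - 16).
Divide through and combine into a single rational function.

Y(s) = (-3*s^3 - 16*s^2 - 26*s - 144)/(s^4 + 6*s^3 + 3*s^2 + 54*s - 54)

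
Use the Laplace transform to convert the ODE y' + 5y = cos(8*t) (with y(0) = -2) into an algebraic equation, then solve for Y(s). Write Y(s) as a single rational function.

Y(s) = (-2*s^2 + s - 128)/(s^3 + 5*s^2 + 64*s + 320)

Transform both sides with L{·}.
With L{y'} = sY - y(0) = sY - (-2): the LHS transforms to (s + 5)Y - (-2).
The right side is L{cos(8*t)} = s/(s^2 + 64).
So (s + 5)Y = s/(s^2 + 64) + (-2).
Isolate Y and clear denominators.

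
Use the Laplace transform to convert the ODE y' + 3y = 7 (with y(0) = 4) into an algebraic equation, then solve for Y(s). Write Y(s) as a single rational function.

Y(s) = (4*s + 7)/(s^2 + 3*s)

Transform both sides with L{·}.
With L{y'} = sY - y(0) = sY - 4: the LHS transforms to (s + 3)Y - (4).
The right side is L{7} = 7/s.
So (s + 3)Y = 7/s + (4).
Isolate Y and clear denominators.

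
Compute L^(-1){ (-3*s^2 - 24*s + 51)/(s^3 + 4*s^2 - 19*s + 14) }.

-exp(2*t) - 3*exp(t) + exp(-7*t)

Factor the denominator: s^3 + 4*s^2 - 19*s + 14 = (s - 2)*(s - 1)*(s + 7).
Partial fraction decomposition gives [-1/(s - 2)] + [-3/(s - 1)] + [1/(s + 7)].
Invert each term: -1/(s - 2) ↔ -e^(2t); -3/(s - 1) ↔ -3e^(t); 1/(s + 7) ↔ e^(-7t).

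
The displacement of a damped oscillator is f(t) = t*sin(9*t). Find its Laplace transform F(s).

L{sin(9t)} = 9/(s^2 + 81).
Then apply L{t·g(t)} = -d/ds[G(s)] with G(s) = 9/(s^2 + 81):
differentiating 1 time and applying the sign gives 18*s/(s^2 + 81)^2.

F(s) = 18*s/(s^2 + 81)^2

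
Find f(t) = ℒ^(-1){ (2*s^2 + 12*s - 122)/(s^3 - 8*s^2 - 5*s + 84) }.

f(t) = 2*exp(7*t) + 2*exp(4*t) - 2*exp(-3*t)

Factor the denominator: s^3 - 8*s^2 - 5*s + 84 = (s - 7)*(s - 4)*(s + 3).
Partial fraction decomposition gives [-2/(s + 3)] + [2/(s - 7)] + [2/(s - 4)].
Invert each term: -2/(s + 3) ↔ -2e^(-3t); 2/(s - 7) ↔ 2e^(7t); 2/(s - 4) ↔ 2e^(4t).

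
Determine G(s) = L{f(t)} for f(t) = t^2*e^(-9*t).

L{e^(-9t)} = 1/(s + 9).
Then apply L{t^2·g(t)} = (-1)^2 d^2/ds^2[H(s)] with H(s) = 1/(s + 9):
differentiating 2 times and applying the sign gives 2/(s + 9)^3.

G(s) = 2/(s + 9)^3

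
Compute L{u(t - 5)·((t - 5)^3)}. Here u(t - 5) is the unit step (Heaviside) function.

By the second shifting theorem, L{u(t - c)·g(t - c)} = e^(-cs)·G(s) with c = 5 and G(s) = L{g(t)}.
L{t^3} = 3!/s^4 = 6/s^4.

6*exp(-5*s)/s^4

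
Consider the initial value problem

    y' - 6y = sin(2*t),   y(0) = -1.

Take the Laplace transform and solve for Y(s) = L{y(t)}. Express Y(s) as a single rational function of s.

Laplace-transform each side.
The derivative rules (L{y'} = sY - y(0) = sY - (-1)) turn the left side into (s - 6)Y - (-1).
The right side is L{sin(2*t)} = 2/(s^2 + 4).
So (s - 6)Y = 2/(s^2 + 4) + (-1).
Solve for Y(s) and write it as one ratio of polynomials.

Y(s) = (-s^2 - 2)/(s^3 - 6*s^2 + 4*s - 24)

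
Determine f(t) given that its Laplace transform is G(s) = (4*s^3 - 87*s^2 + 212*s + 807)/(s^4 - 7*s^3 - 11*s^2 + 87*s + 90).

f(t) = -3*exp(6*t) - 4*exp(5*t) + 6*exp(-t) + 5*exp(-3*t)

Factor the denominator: s^4 - 7*s^3 - 11*s^2 + 87*s + 90 = (s - 6)*(s - 5)*(s + 1)*(s + 3).
Partial fraction decomposition gives [6/(s + 1)] + [5/(s + 3)] + [-3/(s - 6)] + [-4/(s - 5)].
Invert each term: 6/(s + 1) ↔ 6e^(-t); 5/(s + 3) ↔ 5e^(-3t); -3/(s - 6) ↔ -3e^(6t); -4/(s - 5) ↔ -4e^(5t).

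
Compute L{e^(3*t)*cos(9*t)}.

(s - 3)/((s - 3)^2 + 81)

L{cos(9t)} = s/(s^2 + 81).
By the first shifting theorem, multiplying by e^(3t) replaces s with s - 3.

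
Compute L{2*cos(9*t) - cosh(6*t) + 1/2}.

2*s/(s^2 + 81) - s/(s^2 - 36) + 1/(2*s)

By linearity of the Laplace transform, transform each term separately.
(-1)·[L{cosh(6t)} = s/(s^2 - 36)]; L{1/2} = (1/2)/s; (2)·[L{cos(9t)} = s/(s^2 + 81)].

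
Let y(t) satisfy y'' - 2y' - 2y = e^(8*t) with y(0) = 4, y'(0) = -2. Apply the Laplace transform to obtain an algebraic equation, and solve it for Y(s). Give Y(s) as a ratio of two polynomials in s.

Y(s) = (4*s^2 - 42*s + 81)/(s^3 - 10*s^2 + 14*s + 16)

Laplace-transform each side.
The derivative rules (L{y''} = s^2 Y - s·y(0) - y'(0) and L{y'} = sY - y(0), with y(0) = 4, y'(0) = -2) turn the left side into (s^2 - 2*s - 2)Y - (4*s - 10).
The right side is L{e^(8*t)} = 1/(s - 8).
So (s^2 - 2*s - 2)Y = 1/(s - 8) + (4*s - 10).
Solve for Y(s) and write it as one ratio of polynomials.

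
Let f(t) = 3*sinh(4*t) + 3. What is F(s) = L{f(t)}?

F(s) = 12/(s^2 - 16) + 3/s

By linearity of the Laplace transform, transform each term separately.
L{3} = 3/s; (3)·[L{sinh(4t)} = 4/(s^2 - 16)].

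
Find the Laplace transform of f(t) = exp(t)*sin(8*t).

L{sin(8t)} = 8/(s^2 + 64).
By the first shifting theorem, multiplying by e^(t) replaces s with s - 1.

8/((s - 1)^2 + 64)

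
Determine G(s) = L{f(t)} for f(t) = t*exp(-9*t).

G(s) = (s + 9)^(-2)

L{e^(-9t)} = 1/(s + 9).
Then apply L{t·g(t)} = -d/ds[H(s)] with H(s) = 1/(s + 9):
differentiating 1 time and applying the sign gives (s + 9)^(-2).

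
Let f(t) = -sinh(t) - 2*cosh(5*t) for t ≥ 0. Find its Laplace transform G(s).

Apply the Laplace transform termwise.
(-2)·[L{cosh(5t)} = s/(s^2 - 25)]; (-1)·[L{sinh(t)} = 1/(s^2 - 1)].

G(s) = -2*s/(s^2 - 25) - 1/(s^2 - 1)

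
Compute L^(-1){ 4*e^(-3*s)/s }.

The factor e^(-3s) signals a time shift by c = 3 (second shifting theorem).
L{4} = 4/s, so L^-1{4/s} = 4.
Hence the inverse is u(t - 3) times that function evaluated at t - 3.

Heaviside(t - 3)*(4)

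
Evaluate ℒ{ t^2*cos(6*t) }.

2*s*(s^2 - 108)/(s^2 + 36)^3

L{cos(6t)} = s/(s^2 + 36).
Then apply L{t^2·g(t)} = (-1)^2 d^2/ds^2[G(s)] with G(s) = s/(s^2 + 36):
differentiating 2 times and applying the sign gives 2*s*(s^2 - 108)/(s^2 + 36)^3.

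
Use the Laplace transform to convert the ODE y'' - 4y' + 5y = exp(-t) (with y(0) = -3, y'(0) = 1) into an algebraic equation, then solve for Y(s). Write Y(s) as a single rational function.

Transform both sides with L{·}.
With L{y''} = s^2 Y - s·y(0) - y'(0) and L{y'} = sY - y(0), with y(0) = -3, y'(0) = 1: the LHS transforms to (s^2 - 4*s + 5)Y - (-3*s + 13).
The right side is L{exp(-t)} = 1/(s + 1).
So (s^2 - 4*s + 5)Y = 1/(s + 1) + (-3*s + 13).
Isolate Y and clear denominators.

Y(s) = (-3*s^2 + 10*s + 14)/(s^3 - 3*s^2 + s + 5)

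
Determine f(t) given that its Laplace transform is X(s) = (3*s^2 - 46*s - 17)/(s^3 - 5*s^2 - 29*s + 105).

Factor the denominator: s^3 - 5*s^2 - 29*s + 105 = (s - 7)*(s - 3)*(s + 5).
Partial fraction decomposition gives [-4/(s - 7)] + [4/(s - 3)] + [3/(s + 5)].
Invert each term: -4/(s - 7) ↔ -4e^(7t); 4/(s - 3) ↔ 4e^(3t); 3/(s + 5) ↔ 3e^(-5t).

f(t) = -4*exp(7*t) + 4*exp(3*t) + 3*exp(-5*t)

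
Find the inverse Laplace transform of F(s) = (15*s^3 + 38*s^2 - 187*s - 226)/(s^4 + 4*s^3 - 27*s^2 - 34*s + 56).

3*exp(4*t) + 5*exp(t) + 2*exp(-2*t) + 5*exp(-7*t)

Factor the denominator: s^4 + 4*s^3 - 27*s^2 - 34*s + 56 = (s - 4)*(s - 1)*(s + 2)*(s + 7).
Partial fraction decomposition gives [2/(s + 2)] + [3/(s - 4)] + [5/(s - 1)] + [5/(s + 7)].
Invert each term: 2/(s + 2) ↔ 2e^(-2t); 3/(s - 4) ↔ 3e^(4t); 5/(s - 1) ↔ 5e^(t); 5/(s + 7) ↔ 5e^(-7t).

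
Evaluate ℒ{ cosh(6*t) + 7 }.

s/(s^2 - 36) + 7/s

The transform is linear, so treat each term independently.
L{cosh(6t)} = s/(s^2 - 36); L{7} = 7/s.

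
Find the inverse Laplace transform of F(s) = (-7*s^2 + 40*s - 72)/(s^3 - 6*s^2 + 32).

-4*t*exp(4*t) - 2*exp(4*t) - 5*exp(-2*t)

Factor the denominator: s^3 - 6*s^2 + 32 = (s - 4)^2*(s + 2).
Partial fraction decomposition gives [-2/(s - 4)] + [-4/(s - 4)^2] + [-5/(s + 2)].
Invert each term: -2/(s - 4) ↔ -2e^(4t); -4/(s - 4)^2 ↔ -4t·e^(4t); -5/(s + 2) ↔ -5e^(-2t).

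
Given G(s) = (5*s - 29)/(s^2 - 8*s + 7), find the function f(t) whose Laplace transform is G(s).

Factor the denominator: s^2 - 8*s + 7 = (s - 7)*(s - 1).
Partial fraction decomposition gives [4/(s - 1)] + [1/(s - 7)].
Invert each term: 4/(s - 1) ↔ 4e^(t); 1/(s - 7) ↔ e^(7t).

f(t) = exp(7*t) + 4*exp(t)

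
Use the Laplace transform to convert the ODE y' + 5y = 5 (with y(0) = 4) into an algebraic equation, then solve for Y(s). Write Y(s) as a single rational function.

Laplace-transform each side.
The derivative rules (L{y'} = sY - y(0) = sY - 4) turn the left side into (s + 5)Y - (4).
The right side is L{5} = 5/s.
So (s + 5)Y = 5/s + (4).
Isolate Y and clear denominators.

Y(s) = (4*s + 5)/(s^2 + 5*s)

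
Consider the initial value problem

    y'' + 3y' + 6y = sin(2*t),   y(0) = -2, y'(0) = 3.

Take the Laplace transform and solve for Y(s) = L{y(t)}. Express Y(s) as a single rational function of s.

Apply the Laplace transform to the equation.
With L{y''} = s^2 Y - s·y(0) - y'(0) and L{y'} = sY - y(0), with y(0) = -2, y'(0) = 3: the LHS transforms to (s^2 + 3*s + 6)Y - (-2*s - 3).
The right side is L{sin(2*t)} = 2/(s^2 + 4).
So (s^2 + 3*s + 6)Y = 2/(s^2 + 4) + (-2*s - 3).
Solve for Y(s) and write it as one ratio of polynomials.

Y(s) = (-2*s^3 - 3*s^2 - 8*s - 10)/(s^4 + 3*s^3 + 10*s^2 + 12*s + 24)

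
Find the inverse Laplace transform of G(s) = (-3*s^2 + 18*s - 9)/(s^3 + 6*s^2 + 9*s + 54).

Factor the denominator: s^3 + 6*s^2 + 9*s + 54 = (s + 6)*(s^2 + 9).
Partial fraction decomposition gives [-5/(s + 6)] + [2*s/(s^2 + 9)] + [6/(s^2 + 9)].
Invert each term: -5/(s + 6) ↔ -5e^(-6t); 2·s/(s^2 + 9) ↔ 2cos(3t); 2·3/(s^2 + 9) ↔ 2sin(3t).

2*sin(3*t) + 2*cos(3*t) - 5*exp(-6*t)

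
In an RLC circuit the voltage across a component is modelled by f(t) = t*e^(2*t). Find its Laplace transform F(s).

L{t} = 1!/s^2 = 1/s^2.
By the first shifting theorem, multiplying by e^(2t) replaces s with s - 2.

F(s) = (s - 2)^(-2)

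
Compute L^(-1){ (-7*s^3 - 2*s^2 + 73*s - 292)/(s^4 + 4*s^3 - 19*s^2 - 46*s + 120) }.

Factor the denominator: s^4 + 4*s^3 - 19*s^2 - 46*s + 120 = (s - 3)*(s - 2)*(s + 4)*(s + 5).
Partial fraction decomposition gives [-4/(s + 4)] + [-5/(s - 3)] + [5/(s - 2)] + [-3/(s + 5)].
Invert each term: -4/(s + 4) ↔ -4e^(-4t); -5/(s - 3) ↔ -5e^(3t); 5/(s - 2) ↔ 5e^(2t); -3/(s + 5) ↔ -3e^(-5t).

-5*exp(3*t) + 5*exp(2*t) - 4*exp(-4*t) - 3*exp(-5*t)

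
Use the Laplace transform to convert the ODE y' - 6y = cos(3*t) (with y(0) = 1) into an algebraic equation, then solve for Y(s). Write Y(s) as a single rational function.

Y(s) = (s^2 + s + 9)/(s^3 - 6*s^2 + 9*s - 54)

Apply the Laplace transform to the equation.
Using L{y'} = sY - y(0) = sY - 1, the left side becomes (s - 6)Y - (1).
The right side is L{cos(3*t)} = s/(s^2 + 9).
So (s - 6)Y = s/(s^2 + 9) + (1).
Solve for Y(s) and write it as one ratio of polynomials.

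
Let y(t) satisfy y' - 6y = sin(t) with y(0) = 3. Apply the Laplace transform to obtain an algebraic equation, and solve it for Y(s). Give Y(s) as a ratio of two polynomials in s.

Apply the Laplace transform to the equation.
The derivative rules (L{y'} = sY - y(0) = sY - 3) turn the left side into (s - 6)Y - (3).
The right side is L{sin(t)} = 1/(s^2 + 1).
So (s - 6)Y = 1/(s^2 + 1) + (3).
Solve for Y(s) and write it as one ratio of polynomials.

Y(s) = (3*s^2 + 4)/(s^3 - 6*s^2 + s - 6)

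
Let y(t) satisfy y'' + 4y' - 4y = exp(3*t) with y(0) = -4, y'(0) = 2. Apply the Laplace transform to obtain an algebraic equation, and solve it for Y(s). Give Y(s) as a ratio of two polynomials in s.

Laplace-transform each side.
Using L{y''} = s^2 Y - s·y(0) - y'(0) and L{y'} = sY - y(0), with y(0) = -4, y'(0) = 2, the left side becomes (s^2 + 4*s - 4)Y - (-4*s - 14).
The right side is L{exp(3*t)} = 1/(s - 3).
So (s^2 + 4*s - 4)Y = 1/(s - 3) + (-4*s - 14).
Isolate Y and clear denominators.

Y(s) = (-4*s^2 - 2*s + 43)/(s^3 + s^2 - 16*s + 12)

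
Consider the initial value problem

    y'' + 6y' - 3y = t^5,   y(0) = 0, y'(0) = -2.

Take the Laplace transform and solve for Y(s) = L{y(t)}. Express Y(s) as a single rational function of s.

Take the Laplace transform of both sides.
The derivative rules (L{y''} = s^2 Y - s·y(0) - y'(0) and L{y'} = sY - y(0), with y(0) = 0, y'(0) = -2) turn the left side into (s^2 + 6*s - 3)Y - (-2).
The right side is L{t^5} = 120/s^6.
So (s^2 + 6*s - 3)Y = 120/s^6 + (-2).
Isolate Y and clear denominators.

Y(s) = (-2*s^6 + 120)/(s^8 + 6*s^7 - 3*s^6)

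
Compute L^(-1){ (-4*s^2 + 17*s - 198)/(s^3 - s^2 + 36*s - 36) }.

Factor the denominator: s^3 - s^2 + 36*s - 36 = (s - 1)*(s^2 + 36).
Partial fraction decomposition gives [-5/(s - 1)] + [s/(s^2 + 36)] + [18/(s^2 + 36)].
Invert each term: -5/(s - 1) ↔ -5e^(t); 1·s/(s^2 + 36) ↔ cos(6t); 3·6/(s^2 + 36) ↔ 3sin(6t).

-5*exp(t) + 3*sin(6*t) + cos(6*t)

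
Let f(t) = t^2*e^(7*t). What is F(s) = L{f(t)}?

F(s) = 2/(s - 7)^3

L{e^(7t)} = 1/(s - 7).
Then apply L{t^2·g(t)} = (-1)^2 d^2/ds^2[G(s)] with G(s) = 1/(s - 7):
differentiating 2 times and applying the sign gives 2/(s - 7)^3.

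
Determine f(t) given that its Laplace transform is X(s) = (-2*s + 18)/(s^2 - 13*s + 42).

Factor the denominator: s^2 - 13*s + 42 = (s - 7)*(s - 6).
Partial fraction decomposition gives [-6/(s - 6)] + [4/(s - 7)].
Invert each term: -6/(s - 6) ↔ -6e^(6t); 4/(s - 7) ↔ 4e^(7t).

f(t) = 4*exp(7*t) - 6*exp(6*t)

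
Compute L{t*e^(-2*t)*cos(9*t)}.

(s - 7)*(s + 11)/(s^2 + 4*s + 85)^2

L{cos(9t)} = s/(s^2 + 81).
Multiplying by e^(-2t) shifts s → s + 2, so L{e^(-2*t)*cos(9*t)} = (s + 2)/((s + 2)^2 + 81).
Then apply L{t·g(t)} = -d/ds[H(s)] with H(s) = (s + 2)/((s + 2)^2 + 81):
differentiating 1 time and applying the sign gives (s - 7)*(s + 11)/(s^2 + 4*s + 85)^2.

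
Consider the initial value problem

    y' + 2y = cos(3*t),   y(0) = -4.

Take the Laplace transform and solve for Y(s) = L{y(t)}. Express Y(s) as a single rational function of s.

Y(s) = (-4*s^2 + s - 36)/(s^3 + 2*s^2 + 9*s + 18)

Take the Laplace transform of both sides.
The derivative rules (L{y'} = sY - y(0) = sY - (-4)) turn the left side into (s + 2)Y - (-4).
The right side is L{cos(3*t)} = s/(s^2 + 9).
So (s + 2)Y = s/(s^2 + 9) + (-4).
Solve for Y(s) and write it as one ratio of polynomials.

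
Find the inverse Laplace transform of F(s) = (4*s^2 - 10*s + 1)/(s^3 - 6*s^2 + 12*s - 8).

Factor the denominator: s^3 - 6*s^2 + 12*s - 8 = (s - 2)^3.
Partial fraction decomposition gives [4/(s - 2)] + [6/(s - 2)^2] + [-3/(s - 2)^3].
Invert each term: 4/(s - 2) ↔ 4e^(2t); 6/(s - 2)^2 ↔ 6t·e^(2t); -3/(s - 2)^3 ↔ (-3/2)t^2·e^(2t).

-3*t^2*exp(2*t)/2 + 6*t*exp(2*t) + 4*exp(2*t)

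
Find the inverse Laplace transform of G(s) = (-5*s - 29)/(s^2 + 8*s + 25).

-3*exp(-4*t)*sin(3*t) - 5*exp(-4*t)*cos(3*t)

Complete the square in the denominator: s^2 + 8*s + 25 = (s + 4)^2 + 3^2.
Split the numerator to match: -5*s - 29 = -5·(s + 4) - 3·3.
Invert each term: -5·(s + 4)/((s + 4)^2 + 9) ↔ -5e^(-4t)cos(3t); -3·3/((s + 4)^2 + 9) ↔ -3e^(-4t)sin(3t).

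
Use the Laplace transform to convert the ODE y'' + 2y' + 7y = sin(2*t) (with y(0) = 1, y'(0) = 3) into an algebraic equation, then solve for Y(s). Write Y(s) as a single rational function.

Apply the Laplace transform to the equation.
With L{y''} = s^2 Y - s·y(0) - y'(0) and L{y'} = sY - y(0), with y(0) = 1, y'(0) = 3: the LHS transforms to (s^2 + 2*s + 7)Y - (s + 5).
The right side is L{sin(2*t)} = 2/(s^2 + 4).
So (s^2 + 2*s + 7)Y = 2/(s^2 + 4) + (s + 5).
Divide through and combine into a single rational function.

Y(s) = (s^3 + 5*s^2 + 4*s + 22)/(s^4 + 2*s^3 + 11*s^2 + 8*s + 28)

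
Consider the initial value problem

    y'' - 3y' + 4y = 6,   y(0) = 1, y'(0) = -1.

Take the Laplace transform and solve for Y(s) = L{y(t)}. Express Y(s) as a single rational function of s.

Y(s) = (s^2 - 4*s + 6)/(s^3 - 3*s^2 + 4*s)

Apply the Laplace transform to the equation.
With L{y''} = s^2 Y - s·y(0) - y'(0) and L{y'} = sY - y(0), with y(0) = 1, y'(0) = -1: the LHS transforms to (s^2 - 3*s + 4)Y - (s - 4).
The right side is L{6} = 6/s.
So (s^2 - 3*s + 4)Y = 6/s + (s - 4).
Isolate Y and clear denominators.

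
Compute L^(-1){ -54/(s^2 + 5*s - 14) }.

-6*exp(2*t) + 6*exp(-7*t)

Factor the denominator: s^2 + 5*s - 14 = (s - 2)*(s + 7).
Partial fraction decomposition gives [-6/(s - 2)] + [6/(s + 7)].
Invert each term: -6/(s - 2) ↔ -6e^(2t); 6/(s + 7) ↔ 6e^(-7t).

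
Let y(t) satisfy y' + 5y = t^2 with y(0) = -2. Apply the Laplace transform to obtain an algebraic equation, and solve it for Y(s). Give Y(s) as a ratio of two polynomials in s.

Take the Laplace transform of both sides.
Using L{y'} = sY - y(0) = sY - (-2), the left side becomes (s + 5)Y - (-2).
The right side is L{t^2} = 2/s^3.
So (s + 5)Y = 2/s^3 + (-2).
Isolate Y and clear denominators.

Y(s) = (-2*s^3 + 2)/(s^4 + 5*s^3)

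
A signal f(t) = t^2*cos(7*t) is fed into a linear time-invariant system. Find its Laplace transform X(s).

L{cos(7t)} = s/(s^2 + 49).
Then apply L{t^2·g(t)} = (-1)^2 d^2/ds^2[G(s)] with G(s) = s/(s^2 + 49):
differentiating 2 times and applying the sign gives 2*s*(s^2 - 147)/(s^2 + 49)^3.

X(s) = 2*s*(s^2 - 147)/(s^2 + 49)^3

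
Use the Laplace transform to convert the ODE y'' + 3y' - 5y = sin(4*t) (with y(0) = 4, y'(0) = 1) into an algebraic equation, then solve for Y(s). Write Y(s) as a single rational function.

Laplace-transform each side.
With L{y''} = s^2 Y - s·y(0) - y'(0) and L{y'} = sY - y(0), with y(0) = 4, y'(0) = 1: the LHS transforms to (s^2 + 3*s - 5)Y - (4*s + 13).
The right side is L{sin(4*t)} = 4/(s^2 + 16).
So (s^2 + 3*s - 5)Y = 4/(s^2 + 16) + (4*s + 13).
Divide through and combine into a single rational function.

Y(s) = (4*s^3 + 13*s^2 + 64*s + 212)/(s^4 + 3*s^3 + 11*s^2 + 48*s - 80)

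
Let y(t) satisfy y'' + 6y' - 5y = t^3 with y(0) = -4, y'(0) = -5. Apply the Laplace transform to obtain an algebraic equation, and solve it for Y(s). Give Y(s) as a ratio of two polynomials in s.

Laplace-transform each side.
With L{y''} = s^2 Y - s·y(0) - y'(0) and L{y'} = sY - y(0), with y(0) = -4, y'(0) = -5: the LHS transforms to (s^2 + 6*s - 5)Y - (-4*s - 29).
The right side is L{t^3} = 6/s^4.
So (s^2 + 6*s - 5)Y = 6/s^4 + (-4*s - 29).
Divide through and combine into a single rational function.

Y(s) = (-4*s^5 - 29*s^4 + 6)/(s^6 + 6*s^5 - 5*s^4)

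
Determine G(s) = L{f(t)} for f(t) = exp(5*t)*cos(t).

L{cos(t)} = s/(s^2 + 1).
By the first shifting theorem, multiplying by e^(5t) replaces s with s - 5.

G(s) = (s - 5)/((s - 5)^2 + 1)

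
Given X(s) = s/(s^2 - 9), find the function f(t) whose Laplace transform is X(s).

f(t) = cosh(3*t)

Since L{cosh(3t)} = s/(s^2 - 9), the inverse is cosh(3*t).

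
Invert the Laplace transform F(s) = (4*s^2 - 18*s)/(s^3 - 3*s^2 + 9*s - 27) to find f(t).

Factor the denominator: s^3 - 3*s^2 + 9*s - 27 = (s - 3)*(s^2 + 9).
Partial fraction decomposition gives [-1/(s - 3)] + [5*s/(s^2 + 9)] + [-3/(s^2 + 9)].
Invert each term: -1/(s - 3) ↔ -e^(3t); 5·s/(s^2 + 9) ↔ 5cos(3t); -1·3/(s^2 + 9) ↔ -sin(3t).

f(t) = -exp(3*t) - sin(3*t) + 5*cos(3*t)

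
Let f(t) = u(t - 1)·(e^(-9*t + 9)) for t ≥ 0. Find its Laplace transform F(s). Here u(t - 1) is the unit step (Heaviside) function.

By the second shifting theorem, L{u(t - c)·g(t - c)} = e^(-cs)·G(s) with c = 1 and G(s) = L{g(t)}.
L{e^(-9t)} = 1/(s + 9).

F(s) = exp(-s)/(s + 9)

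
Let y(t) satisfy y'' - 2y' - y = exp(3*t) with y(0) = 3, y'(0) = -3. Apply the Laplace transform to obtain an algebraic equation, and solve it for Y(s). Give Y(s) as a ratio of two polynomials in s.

Laplace-transform each side.
The derivative rules (L{y''} = s^2 Y - s·y(0) - y'(0) and L{y'} = sY - y(0), with y(0) = 3, y'(0) = -3) turn the left side into (s^2 - 2*s - 1)Y - (3*s - 9).
The right side is L{exp(3*t)} = 1/(s - 3).
So (s^2 - 2*s - 1)Y = 1/(s - 3) + (3*s - 9).
Divide through and combine into a single rational function.

Y(s) = (3*s^2 - 18*s + 28)/(s^3 - 5*s^2 + 5*s + 3)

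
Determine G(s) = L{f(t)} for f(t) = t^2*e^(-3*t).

L{e^(-3t)} = 1/(s + 3).
Then apply L{t^2·g(t)} = (-1)^2 d^2/ds^2[H(s)] with H(s) = 1/(s + 3):
differentiating 2 times and applying the sign gives 2/(s + 3)^3.

G(s) = 2/(s + 3)^3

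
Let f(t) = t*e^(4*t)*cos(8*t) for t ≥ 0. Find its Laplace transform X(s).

X(s) = (s - 12)*(s + 4)/(s^2 - 8*s + 80)^2

L{cos(8t)} = s/(s^2 + 64).
Multiplying by e^(4t) shifts s → s - 4, so L{e^(4*t)*cos(8*t)} = (s - 4)/((s - 4)^2 + 64).
Then apply L{t·g(t)} = -d/ds[G(s)] with G(s) = (s - 4)/((s - 4)^2 + 64):
differentiating 1 time and applying the sign gives (s - 12)*(s + 4)/(s^2 - 8*s + 80)^2.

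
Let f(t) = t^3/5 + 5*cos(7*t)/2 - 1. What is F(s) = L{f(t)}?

The transform is linear, so treat each term independently.
(5/2)·[L{cos(7t)} = s/(s^2 + 49)]; (1/5)·[L{t^3} = 3!/s^4 = 6/s^4]; L{-1} = -1/s.

F(s) = 5*s/(2*(s^2 + 49)) - 1/s + 6/(5*s^4)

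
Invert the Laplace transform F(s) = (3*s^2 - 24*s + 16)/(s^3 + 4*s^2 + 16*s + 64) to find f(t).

Factor the denominator: s^3 + 4*s^2 + 16*s + 64 = (s + 4)*(s^2 + 16).
Partial fraction decomposition gives [5/(s + 4)] + [-2*s/(s^2 + 16)] + [-16/(s^2 + 16)].
Invert each term: 5/(s + 4) ↔ 5e^(-4t); -2·s/(s^2 + 16) ↔ -2cos(4t); -4·4/(s^2 + 16) ↔ -4sin(4t).

f(t) = -4*sin(4*t) - 2*cos(4*t) + 5*exp(-4*t)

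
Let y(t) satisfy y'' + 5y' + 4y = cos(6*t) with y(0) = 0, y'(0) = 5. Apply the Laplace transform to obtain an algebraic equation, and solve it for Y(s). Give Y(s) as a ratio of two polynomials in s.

Take the Laplace transform of both sides.
Using L{y''} = s^2 Y - s·y(0) - y'(0) and L{y'} = sY - y(0), with y(0) = 0, y'(0) = 5, the left side becomes (s^2 + 5*s + 4)Y - (5).
The right side is L{cos(6*t)} = s/(s^2 + 36).
So (s^2 + 5*s + 4)Y = s/(s^2 + 36) + (5).
Isolate Y and clear denominators.

Y(s) = (5*s^2 + s + 180)/(s^4 + 5*s^3 + 40*s^2 + 180*s + 144)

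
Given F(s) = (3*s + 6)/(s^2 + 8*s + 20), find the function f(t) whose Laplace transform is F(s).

Complete the square in the denominator: s^2 + 8*s + 20 = (s + 4)^2 + 2^2.
Split the numerator to match: 3*s + 6 = 3·(s + 4) - 3·2.
Invert each term: 3·(s + 4)/((s + 4)^2 + 4) ↔ 3e^(-4t)cos(2t); -3·2/((s + 4)^2 + 4) ↔ -3e^(-4t)sin(2t).

f(t) = -3*exp(-4*t)*sin(2*t) + 3*exp(-4*t)*cos(2*t)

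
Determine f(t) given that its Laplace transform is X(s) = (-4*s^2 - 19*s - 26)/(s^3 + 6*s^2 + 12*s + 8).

f(t) = -2*t^2*exp(-2*t) - 3*t*exp(-2*t) - 4*exp(-2*t)

Factor the denominator: s^3 + 6*s^2 + 12*s + 8 = (s + 2)^3.
Partial fraction decomposition gives [-4/(s + 2)] + [-3/(s + 2)^2] + [-4/(s + 2)^3].
Invert each term: -4/(s + 2) ↔ -4e^(-2t); -3/(s + 2)^2 ↔ -3t·e^(-2t); -4/(s + 2)^3 ↔ (-2)t^2·e^(-2t).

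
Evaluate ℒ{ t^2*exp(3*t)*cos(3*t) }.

L{cos(3t)} = s/(s^2 + 9).
Multiplying by e^(3t) shifts s → s - 3, so L{exp(3*t)*cos(3*t)} = (s - 3)/((s - 3)^2 + 9).
Then apply L{t^2·g(t)} = (-1)^2 d^2/ds^2[G(s)] with G(s) = (s - 3)/((s - 3)^2 + 9):
differentiating 2 times and applying the sign gives 2*(s - 3)*(s^2 - 6*s - 18)/(s^2 - 6*s + 18)^3.

2*(s - 3)*(s^2 - 6*s - 18)/(s^2 - 6*s + 18)^3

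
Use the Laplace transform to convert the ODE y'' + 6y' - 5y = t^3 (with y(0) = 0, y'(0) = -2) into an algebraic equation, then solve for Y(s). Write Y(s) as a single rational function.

Y(s) = (-2*s^4 + 6)/(s^6 + 6*s^5 - 5*s^4)

Take the Laplace transform of both sides.
With L{y''} = s^2 Y - s·y(0) - y'(0) and L{y'} = sY - y(0), with y(0) = 0, y'(0) = -2: the LHS transforms to (s^2 + 6*s - 5)Y - (-2).
The right side is L{t^3} = 6/s^4.
So (s^2 + 6*s - 5)Y = 6/s^4 + (-2).
Divide through and combine into a single rational function.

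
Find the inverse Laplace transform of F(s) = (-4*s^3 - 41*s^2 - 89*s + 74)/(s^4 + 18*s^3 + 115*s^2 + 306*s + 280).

4*exp(-2*t) - 5*exp(-4*t) - exp(-5*t) - 2*exp(-7*t)

Factor the denominator: s^4 + 18*s^3 + 115*s^2 + 306*s + 280 = (s + 2)*(s + 4)*(s + 5)*(s + 7).
Partial fraction decomposition gives [-1/(s + 5)] + [-2/(s + 7)] + [4/(s + 2)] + [-5/(s + 4)].
Invert each term: -1/(s + 5) ↔ -e^(-5t); -2/(s + 7) ↔ -2e^(-7t); 4/(s + 2) ↔ 4e^(-2t); -5/(s + 4) ↔ -5e^(-4t).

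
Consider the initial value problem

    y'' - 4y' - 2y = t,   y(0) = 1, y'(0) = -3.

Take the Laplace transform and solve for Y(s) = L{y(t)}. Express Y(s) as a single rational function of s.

Transform both sides with L{·}.
With L{y''} = s^2 Y - s·y(0) - y'(0) and L{y'} = sY - y(0), with y(0) = 1, y'(0) = -3: the LHS transforms to (s^2 - 4*s - 2)Y - (s - 7).
The right side is L{t} = s^(-2).
So (s^2 - 4*s - 2)Y = s^(-2) + (s - 7).
Divide through and combine into a single rational function.

Y(s) = (s^3 - 7*s^2 + 1)/(s^4 - 4*s^3 - 2*s^2)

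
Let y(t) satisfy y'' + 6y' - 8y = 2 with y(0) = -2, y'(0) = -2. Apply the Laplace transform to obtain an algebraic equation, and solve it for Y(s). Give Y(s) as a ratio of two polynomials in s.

Y(s) = (-2*s^2 - 14*s + 2)/(s^3 + 6*s^2 - 8*s)

Take the Laplace transform of both sides.
The derivative rules (L{y''} = s^2 Y - s·y(0) - y'(0) and L{y'} = sY - y(0), with y(0) = -2, y'(0) = -2) turn the left side into (s^2 + 6*s - 8)Y - (-2*s - 14).
The right side is L{2} = 2/s.
So (s^2 + 6*s - 8)Y = 2/s + (-2*s - 14).
Isolate Y and clear denominators.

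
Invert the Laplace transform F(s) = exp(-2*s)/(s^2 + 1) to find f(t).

The factor e^(-2s) signals a time shift by c = 2 (second shifting theorem).
L{sin(t)} = 1/(s^2 + 1), so L^-1{1/(s^2 + 1)} = sin(t).
Hence the inverse is u(t - 2) times that function evaluated at t - 2.

f(t) = Heaviside(t - 2)*(sin(t - 2))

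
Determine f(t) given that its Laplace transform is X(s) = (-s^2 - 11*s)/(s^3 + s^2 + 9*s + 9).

f(t) = -3*sin(3*t) - 2*cos(3*t) + exp(-t)

Factor the denominator: s^3 + s^2 + 9*s + 9 = (s + 1)*(s^2 + 9).
Partial fraction decomposition gives [1/(s + 1)] + [-2*s/(s^2 + 9)] + [-9/(s^2 + 9)].
Invert each term: 1/(s + 1) ↔ e^(-t); -2·s/(s^2 + 9) ↔ -2cos(3t); -3·3/(s^2 + 9) ↔ -3sin(3t).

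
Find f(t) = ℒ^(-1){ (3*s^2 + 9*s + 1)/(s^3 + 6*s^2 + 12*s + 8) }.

f(t) = -5*t^2*exp(-2*t)/2 - 3*t*exp(-2*t) + 3*exp(-2*t)

Factor the denominator: s^3 + 6*s^2 + 12*s + 8 = (s + 2)^3.
Partial fraction decomposition gives [3/(s + 2)] + [-3/(s + 2)^2] + [-5/(s + 2)^3].
Invert each term: 3/(s + 2) ↔ 3e^(-2t); -3/(s + 2)^2 ↔ -3t·e^(-2t); -5/(s + 2)^3 ↔ (-5/2)t^2·e^(-2t).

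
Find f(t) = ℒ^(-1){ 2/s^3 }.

Since L{t^2} = 2!/s^3 = 2/s^3, the inverse is t^2.

f(t) = t^2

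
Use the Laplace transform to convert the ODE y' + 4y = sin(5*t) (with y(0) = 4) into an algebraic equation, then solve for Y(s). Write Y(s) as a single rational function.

Laplace-transform each side.
The derivative rules (L{y'} = sY - y(0) = sY - 4) turn the left side into (s + 4)Y - (4).
The right side is L{sin(5*t)} = 5/(s^2 + 25).
So (s + 4)Y = 5/(s^2 + 25) + (4).
Isolate Y and clear denominators.

Y(s) = (4*s^2 + 105)/(s^3 + 4*s^2 + 25*s + 100)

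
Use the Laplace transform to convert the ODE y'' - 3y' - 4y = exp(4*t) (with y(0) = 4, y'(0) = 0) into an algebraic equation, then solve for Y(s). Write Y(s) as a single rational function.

Y(s) = (4*s^2 - 28*s + 49)/(s^3 - 7*s^2 + 8*s + 16)

Apply the Laplace transform to the equation.
With L{y''} = s^2 Y - s·y(0) - y'(0) and L{y'} = sY - y(0), with y(0) = 4, y'(0) = 0: the LHS transforms to (s^2 - 3*s - 4)Y - (4*s - 12).
The right side is L{exp(4*t)} = 1/(s - 4).
So (s^2 - 3*s - 4)Y = 1/(s - 4) + (4*s - 12).
Isolate Y and clear denominators.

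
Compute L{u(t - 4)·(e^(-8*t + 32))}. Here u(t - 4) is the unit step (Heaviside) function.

By the second shifting theorem, L{u(t - c)·g(t - c)} = e^(-cs)·G(s) with c = 4 and G(s) = L{g(t)}.
L{e^(-8t)} = 1/(s + 8).

exp(-4*s)/(s + 8)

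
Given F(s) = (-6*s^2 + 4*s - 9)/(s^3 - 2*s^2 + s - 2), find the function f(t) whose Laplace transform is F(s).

f(t) = -5*exp(2*t) + 2*sin(t) - cos(t)

Factor the denominator: s^3 - 2*s^2 + s - 2 = (s - 2)*(s^2 + 1).
Partial fraction decomposition gives [-5/(s - 2)] + [-s/(s^2 + 1)] + [2/(s^2 + 1)].
Invert each term: -5/(s - 2) ↔ -5e^(2t); -1·s/(s^2 + 1) ↔ -cos(t); 2·1/(s^2 + 1) ↔ 2sin(t).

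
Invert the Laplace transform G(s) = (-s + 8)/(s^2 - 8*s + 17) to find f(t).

f(t) = 4*exp(4*t)*sin(t) - exp(4*t)*cos(t)

Complete the square in the denominator: s^2 - 8*s + 17 = (s - 4)^2 + 1^2.
Split the numerator to match: -s + 8 = -1·(s - 4) + 4·1.
Invert each term: -1·(s - 4)/((s - 4)^2 + 1) ↔ -e^(4t)cos(t); 4·1/((s - 4)^2 + 1) ↔ 4e^(4t)sin(t).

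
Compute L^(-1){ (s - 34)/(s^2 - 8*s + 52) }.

Complete the square in the denominator: s^2 - 8*s + 52 = (s - 4)^2 + 6^2.
Split the numerator to match: s - 34 = 1·(s - 4) - 5·6.
Invert each term: 1·(s - 4)/((s - 4)^2 + 36) ↔ e^(4t)cos(6t); -5·6/((s - 4)^2 + 36) ↔ -5e^(4t)sin(6t).

-5*exp(4*t)*sin(6*t) + exp(4*t)*cos(6*t)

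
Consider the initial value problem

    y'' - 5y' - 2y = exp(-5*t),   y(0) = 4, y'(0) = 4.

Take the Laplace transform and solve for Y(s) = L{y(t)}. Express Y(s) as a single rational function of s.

Y(s) = (4*s^2 + 4*s - 79)/(s^3 - 27*s - 10)

Transform both sides with L{·}.
Using L{y''} = s^2 Y - s·y(0) - y'(0) and L{y'} = sY - y(0), with y(0) = 4, y'(0) = 4, the left side becomes (s^2 - 5*s - 2)Y - (4*s - 16).
The right side is L{exp(-5*t)} = 1/(s + 5).
So (s^2 - 5*s - 2)Y = 1/(s + 5) + (4*s - 16).
Divide through and combine into a single rational function.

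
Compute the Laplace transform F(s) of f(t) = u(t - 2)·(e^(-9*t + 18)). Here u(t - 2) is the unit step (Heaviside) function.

F(s) = exp(-2*s)/(s + 9)

By the second shifting theorem, L{u(t - c)·g(t - c)} = e^(-cs)·G(s) with c = 2 and G(s) = L{g(t)}.
L{e^(-9t)} = 1/(s + 9).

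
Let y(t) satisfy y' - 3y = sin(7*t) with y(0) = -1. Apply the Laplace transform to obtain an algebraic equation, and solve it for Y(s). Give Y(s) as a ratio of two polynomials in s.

Apply the Laplace transform to the equation.
The derivative rules (L{y'} = sY - y(0) = sY - (-1)) turn the left side into (s - 3)Y - (-1).
The right side is L{sin(7*t)} = 7/(s^2 + 49).
So (s - 3)Y = 7/(s^2 + 49) + (-1).
Divide through and combine into a single rational function.

Y(s) = (-s^2 - 42)/(s^3 - 3*s^2 + 49*s - 147)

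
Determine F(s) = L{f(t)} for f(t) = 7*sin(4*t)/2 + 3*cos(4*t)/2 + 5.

The transform is linear, so treat each term independently.
(7/2)·[L{sin(4t)} = 4/(s^2 + 16)]; L{5} = 5/s; (3/2)·[L{cos(4t)} = s/(s^2 + 16)].

F(s) = 3*s/(2*(s^2 + 16)) + 14/(s^2 + 16) + 5/s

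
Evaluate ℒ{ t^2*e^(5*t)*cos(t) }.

2*(s - 5)*(s^2 - 10*s + 22)/(s^2 - 10*s + 26)^3

L{cos(t)} = s/(s^2 + 1).
Multiplying by e^(5t) shifts s → s - 5, so L{e^(5*t)*cos(t)} = (s - 5)/((s - 5)^2 + 1).
Then apply L{t^2·g(t)} = (-1)^2 d^2/ds^2[G(s)] with G(s) = (s - 5)/((s - 5)^2 + 1):
differentiating 2 times and applying the sign gives 2*(s - 5)*(s^2 - 10*s + 22)/(s^2 - 10*s + 26)^3.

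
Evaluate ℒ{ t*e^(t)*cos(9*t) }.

(s - 10)*(s + 8)/(s^2 - 2*s + 82)^2

L{cos(9t)} = s/(s^2 + 81).
Multiplying by e^(t) shifts s → s - 1, so L{e^(t)*cos(9*t)} = (s - 1)/((s - 1)^2 + 81).
Then apply L{t·g(t)} = -d/ds[G(s)] with G(s) = (s - 1)/((s - 1)^2 + 81):
differentiating 1 time and applying the sign gives (s - 10)*(s + 8)/(s^2 - 2*s + 82)^2.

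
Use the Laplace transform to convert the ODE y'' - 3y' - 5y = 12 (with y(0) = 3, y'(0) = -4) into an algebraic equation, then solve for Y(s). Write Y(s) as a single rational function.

Y(s) = (3*s^2 - 13*s + 12)/(s^3 - 3*s^2 - 5*s)

Apply the Laplace transform to the equation.
The derivative rules (L{y''} = s^2 Y - s·y(0) - y'(0) and L{y'} = sY - y(0), with y(0) = 3, y'(0) = -4) turn the left side into (s^2 - 3*s - 5)Y - (3*s - 13).
The right side is L{12} = 12/s.
So (s^2 - 3*s - 5)Y = 12/s + (3*s - 13).
Divide through and combine into a single rational function.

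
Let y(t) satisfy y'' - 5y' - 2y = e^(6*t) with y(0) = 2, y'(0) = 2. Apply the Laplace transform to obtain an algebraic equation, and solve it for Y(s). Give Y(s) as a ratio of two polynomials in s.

Y(s) = (2*s^2 - 20*s + 49)/(s^3 - 11*s^2 + 28*s + 12)

Transform both sides with L{·}.
With L{y''} = s^2 Y - s·y(0) - y'(0) and L{y'} = sY - y(0), with y(0) = 2, y'(0) = 2: the LHS transforms to (s^2 - 5*s - 2)Y - (2*s - 8).
The right side is L{e^(6*t)} = 1/(s - 6).
So (s^2 - 5*s - 2)Y = 1/(s - 6) + (2*s - 8).
Solve for Y(s) and write it as one ratio of polynomials.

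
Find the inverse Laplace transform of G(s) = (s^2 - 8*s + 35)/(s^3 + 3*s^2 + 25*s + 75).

Factor the denominator: s^3 + 3*s^2 + 25*s + 75 = (s + 3)*(s^2 + 25).
Partial fraction decomposition gives [2/(s + 3)] + [-s/(s^2 + 25)] + [-5/(s^2 + 25)].
Invert each term: 2/(s + 3) ↔ 2e^(-3t); -1·s/(s^2 + 25) ↔ -cos(5t); -1·5/(s^2 + 25) ↔ -sin(5t).

-sin(5*t) - cos(5*t) + 2*exp(-3*t)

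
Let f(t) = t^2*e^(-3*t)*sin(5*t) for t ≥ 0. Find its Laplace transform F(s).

L{sin(5t)} = 5/(s^2 + 25).
Multiplying by e^(-3t) shifts s → s + 3, so L{e^(-3*t)*sin(5*t)} = 5/((s + 3)^2 + 25).
Then apply L{t^2·g(t)} = (-1)^2 d^2/ds^2[G(s)] with G(s) = 5/((s + 3)^2 + 25):
differentiating 2 times and applying the sign gives 10*(3*s^2 + 18*s + 2)/(s^2 + 6*s + 34)^3.

F(s) = 10*(3*s^2 + 18*s + 2)/(s^2 + 6*s + 34)^3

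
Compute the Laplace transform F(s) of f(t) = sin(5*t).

F(s) = 5/(s^2 + 25)

L{sin(5t)} = 5/(s^2 + 25).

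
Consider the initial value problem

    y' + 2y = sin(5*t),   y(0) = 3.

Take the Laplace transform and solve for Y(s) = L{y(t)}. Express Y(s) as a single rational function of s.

Apply the Laplace transform to the equation.
The derivative rules (L{y'} = sY - y(0) = sY - 3) turn the left side into (s + 2)Y - (3).
The right side is L{sin(5*t)} = 5/(s^2 + 25).
So (s + 2)Y = 5/(s^2 + 25) + (3).
Isolate Y and clear denominators.

Y(s) = (3*s^2 + 80)/(s^3 + 2*s^2 + 25*s + 50)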